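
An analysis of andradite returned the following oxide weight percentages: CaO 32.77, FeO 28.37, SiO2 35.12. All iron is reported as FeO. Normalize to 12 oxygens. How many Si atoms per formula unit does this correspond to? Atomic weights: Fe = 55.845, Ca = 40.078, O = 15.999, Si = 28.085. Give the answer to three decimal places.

3.265 Si apfu

CaO (M=56.077): mol = 0.58438; Ca = 0.58438, O = 0.58438.
FeO (M=71.844): mol = 0.39488; Fe = 0.39488, O = 0.39488.
SiO2 (M=60.083): mol = 0.58452; Si = 0.58452, O = 1.16904.
ΣO = 2.14830; factor = 12/ΣO = 5.58581.
Si apfu = 0.58452 × 5.58581 = 3.265.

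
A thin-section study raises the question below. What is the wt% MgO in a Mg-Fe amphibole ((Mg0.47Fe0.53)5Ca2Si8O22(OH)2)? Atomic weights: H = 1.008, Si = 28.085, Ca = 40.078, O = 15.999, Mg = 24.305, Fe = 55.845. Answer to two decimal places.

M((Mg0.47Fe0.53)5Ca2Si8O22(OH)2) = 895.934 g/mol; M(MgO) = 40.304 g/mol.
Moles MgO per formula unit = 2.35 Mg ÷ 1 = 2.3500.
MgO fraction = (2.3500 × 40.304) / 895.934 = 94.714/895.934 = 0.1057.

10.57 wt%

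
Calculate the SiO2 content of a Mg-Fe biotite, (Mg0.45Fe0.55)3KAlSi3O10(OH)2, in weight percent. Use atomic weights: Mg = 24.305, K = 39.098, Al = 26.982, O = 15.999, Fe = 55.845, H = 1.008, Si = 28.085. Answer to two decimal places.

38.41 wt%

M((Mg0.45Fe0.55)3KAlSi3O10(OH)2) = 469.295 g/mol; M(SiO2) = 60.083 g/mol.
Moles SiO2 per formula unit = 3 Si ÷ 1 = 3.0000.
SiO2 fraction = (3.0000 × 60.083) / 469.295 = 180.249/469.295 = 0.3841.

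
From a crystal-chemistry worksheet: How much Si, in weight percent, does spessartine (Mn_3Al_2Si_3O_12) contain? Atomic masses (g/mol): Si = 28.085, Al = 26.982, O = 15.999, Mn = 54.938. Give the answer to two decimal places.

Molar mass of Mn_3Al_2Si_3O_12: 3*54.938 + 2*26.982 + 3*28.085 + 12*15.999 = 495.021 g/mol.
Mass of Si per formula unit: 3 × 28.085 = 84.255 g.
Weight fraction Si = 84.255 / 495.021 = 0.1702.

17.02 weight percent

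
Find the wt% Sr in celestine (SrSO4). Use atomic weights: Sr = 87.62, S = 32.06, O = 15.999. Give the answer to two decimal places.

47.70 weight percent

Formula mass = 1*87.62 + 1*32.06 + 4*15.999 = 183.676 g/mol, of which 87.620 g is Sr.
So Sr makes up 87.620/183.676 = 0.4770 of the mass, i.e. 47.70%.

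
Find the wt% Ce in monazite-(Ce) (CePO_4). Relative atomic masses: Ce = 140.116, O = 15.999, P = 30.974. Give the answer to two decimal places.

59.60 wt%

M(CePO_4) = 235.086 g/mol.
Ce contributes 1 × 140.116 = 140.116 g per mole.
140.116/235.086 = 0.5960 → 59.60%.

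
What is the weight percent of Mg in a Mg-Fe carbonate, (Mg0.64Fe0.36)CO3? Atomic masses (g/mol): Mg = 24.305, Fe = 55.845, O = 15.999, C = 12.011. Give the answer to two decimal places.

Formula mass = 0.64×24.305 + 0.36×55.845 + 1×12.011 + 3×15.999 = 95.667 g/mol, of which 15.555 g is Mg.
So Mg makes up 15.555/95.667 = 0.1626 of the mass, i.e. 16.26%.

16.26 weight percent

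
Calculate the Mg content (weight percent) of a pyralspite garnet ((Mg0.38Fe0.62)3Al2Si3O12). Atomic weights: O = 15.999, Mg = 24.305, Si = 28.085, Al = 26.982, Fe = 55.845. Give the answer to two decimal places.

M((Mg0.38Fe0.62)3Al2Si3O12) = 461.786 g/mol.
Mg contributes 1.14 × 24.305 = 27.708 g per mole.
27.708/461.786 = 0.0600 → 6.00%.

6.00 weight percent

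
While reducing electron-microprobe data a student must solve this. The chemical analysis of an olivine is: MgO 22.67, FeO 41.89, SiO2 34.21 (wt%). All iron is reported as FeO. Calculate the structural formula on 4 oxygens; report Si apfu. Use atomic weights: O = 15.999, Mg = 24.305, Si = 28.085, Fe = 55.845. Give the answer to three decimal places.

MgO: 22.67/40.304 = 0.56248 mol → 0.56248 mol Mg, 0.56248 mol O.
FeO: 41.89/71.844 = 0.58307 mol → 0.58307 mol Fe, 0.58307 mol O.
SiO2: 34.21/60.083 = 0.56938 mol → 0.56938 mol Si, 1.13876 mol O.
Total oxygen = 2.28431 mol. Normalization factor = 4/2.28431 = 1.75108.
Si per 4 O = 0.56938 × 1.75108 = 0.997.

0.997 Si apfu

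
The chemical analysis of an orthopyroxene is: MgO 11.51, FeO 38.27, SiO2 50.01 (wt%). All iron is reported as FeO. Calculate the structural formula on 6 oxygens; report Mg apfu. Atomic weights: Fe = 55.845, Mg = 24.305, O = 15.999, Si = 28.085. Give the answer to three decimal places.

11.51 wt% MgO ÷ 40.304 g/mol = 0.28558 mol, giving 0.28558 Mg and 0.28558 O.
38.27 wt% FeO ÷ 71.844 g/mol = 0.53268 mol, giving 0.53268 Fe and 0.53268 O.
50.01 wt% SiO2 ÷ 60.083 g/mol = 0.83235 mol, giving 0.83235 Si and 1.66470 O.
Oxygen sums to 2.48296; scaling by 6/2.48296 = 2.41647 puts the formula on 6 O.
Mg: 0.28558 × 2.41647 = 0.690 atoms per formula unit.

0.690 Mg apfu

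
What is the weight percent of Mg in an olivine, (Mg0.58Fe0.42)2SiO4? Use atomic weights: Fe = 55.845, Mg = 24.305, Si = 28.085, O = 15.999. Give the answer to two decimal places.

16.86 weight percent

M((Mg0.58Fe0.42)2SiO4) = 167.185 g/mol.
Mg contributes 1.16 × 24.305 = 28.194 g per mole.
28.194/167.185 = 0.1686 → 16.86%.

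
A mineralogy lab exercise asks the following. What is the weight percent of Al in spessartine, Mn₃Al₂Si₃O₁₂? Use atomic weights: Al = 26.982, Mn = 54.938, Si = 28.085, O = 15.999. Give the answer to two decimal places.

Formula mass = 3*54.938 + 2*26.982 + 3*28.085 + 12*15.999 = 495.021 g/mol, of which 53.964 g is Al.
So Al makes up 53.964/495.021 = 0.1090 of the mass, i.e. 10.90%.

10.90 mass %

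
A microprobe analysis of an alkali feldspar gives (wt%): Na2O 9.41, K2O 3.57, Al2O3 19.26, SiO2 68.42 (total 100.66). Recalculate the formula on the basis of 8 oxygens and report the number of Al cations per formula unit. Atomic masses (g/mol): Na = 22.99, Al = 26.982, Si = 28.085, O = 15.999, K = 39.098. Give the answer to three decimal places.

Na2O: 9.41/61.979 = 0.15183 mol → 0.30366 mol Na, 0.15183 mol O.
K2O: 3.57/94.195 = 0.03790 mol → 0.07580 mol K, 0.03790 mol O.
Al2O3: 19.26/101.961 = 0.18890 mol → 0.37780 mol Al, 0.56670 mol O.
SiO2: 68.42/60.083 = 1.13876 mol → 1.13876 mol Si, 2.27752 mol O.
Total oxygen = 3.03395 mol. Normalization factor = 8/3.03395 = 2.63683.
Al per 8 O = 0.37780 × 2.63683 = 0.996.

0.996 Al apfu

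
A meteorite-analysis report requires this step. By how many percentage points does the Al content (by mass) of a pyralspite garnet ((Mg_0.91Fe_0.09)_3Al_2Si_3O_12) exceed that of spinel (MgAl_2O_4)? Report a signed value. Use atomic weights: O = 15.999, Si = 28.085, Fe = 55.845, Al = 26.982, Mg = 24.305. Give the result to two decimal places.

Al in (Mg_0.91Fe_0.09)_3Al_2Si_3O_12: molar mass 411.638 g/mol; 2×26.982 = 53.964 g → 13.11 wt%.
Al in MgAl_2O_4: molar mass 142.265 g/mol; 2×26.982 = 53.964 g → 37.93 wt%.
Difference = 13.11 − 37.93 = -24.82 percentage points.

-24.82 percentage points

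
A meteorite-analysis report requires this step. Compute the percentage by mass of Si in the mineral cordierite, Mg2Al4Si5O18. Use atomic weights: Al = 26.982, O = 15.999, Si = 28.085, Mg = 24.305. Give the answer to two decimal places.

24.01 weight percent

M(Mg2Al4Si5O18) = 584.945 g/mol.
Si contributes 5 × 28.085 = 140.425 g per mole.
140.425/584.945 = 0.2401 → 24.01%.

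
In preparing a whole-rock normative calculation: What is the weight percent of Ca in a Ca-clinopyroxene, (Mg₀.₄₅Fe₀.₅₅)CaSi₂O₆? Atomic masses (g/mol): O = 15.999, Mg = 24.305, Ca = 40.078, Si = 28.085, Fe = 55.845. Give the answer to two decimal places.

Formula mass = 0.45·24.305 + 0.55·55.845 + 1·40.078 + 2·28.085 + 6·15.999 = 233.894 g/mol, of which 40.078 g is Ca.
So Ca makes up 40.078/233.894 = 0.1714 of the mass, i.e. 17.14%.

17.14 mass %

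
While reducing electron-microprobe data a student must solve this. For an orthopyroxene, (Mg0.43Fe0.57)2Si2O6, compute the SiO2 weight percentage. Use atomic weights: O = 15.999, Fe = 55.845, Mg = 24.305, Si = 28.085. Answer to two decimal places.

Molar mass of (Mg0.43Fe0.57)2Si2O6 = 0.86×24.305 + 1.14×55.845 + 2×28.085 + 6×15.999 = 236.730 g/mol.
Each formula unit contains 2 Si, equivalent to 2/1 = 2.0000 mol SiO2.
M(SiO2) = 1×28.085 + 2×15.999 = 60.083 g/mol.
Mass of SiO2 per formula unit = 2.0000 × 60.083 = 120.166 g.
SiO2 wt% = 120.166 / 236.730 × 100 = 50.76%.

50.76 wt%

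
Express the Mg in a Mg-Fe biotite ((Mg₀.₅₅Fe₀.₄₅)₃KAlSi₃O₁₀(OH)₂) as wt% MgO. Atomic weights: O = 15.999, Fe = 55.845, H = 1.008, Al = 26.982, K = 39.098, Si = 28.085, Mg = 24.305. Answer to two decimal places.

14.46 wt%

Formula mass = 459.833 g/mol.
1.65 Mg → 1.6500 mol MgO per formula unit; M(MgO) = 40.304, so MgO mass = 66.502 g.
66.502/459.833 × 100 = 14.46 wt%.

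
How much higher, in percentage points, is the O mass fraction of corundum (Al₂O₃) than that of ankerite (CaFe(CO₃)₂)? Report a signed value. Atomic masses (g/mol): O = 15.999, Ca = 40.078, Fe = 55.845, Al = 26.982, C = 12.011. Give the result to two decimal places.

O in Al₂O₃: molar mass 101.961 g/mol; 3×15.999 = 47.997 g → 47.07 wt%.
O in CaFe(CO₃)₂: molar mass 215.939 g/mol; 6×15.999 = 95.994 g → 44.45 wt%.
Difference = 47.07 − 44.45 = 2.62 percentage points.

2.62 percentage points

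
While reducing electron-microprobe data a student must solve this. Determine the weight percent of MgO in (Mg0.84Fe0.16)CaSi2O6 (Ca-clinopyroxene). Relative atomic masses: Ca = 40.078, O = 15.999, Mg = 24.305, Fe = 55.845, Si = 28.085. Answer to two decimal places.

Formula mass = 221.593 g/mol.
0.84 Mg → 0.8400 mol MgO per formula unit; M(MgO) = 40.304, so MgO mass = 33.855 g.
33.855/221.593 × 100 = 15.28 wt%.

15.28 wt%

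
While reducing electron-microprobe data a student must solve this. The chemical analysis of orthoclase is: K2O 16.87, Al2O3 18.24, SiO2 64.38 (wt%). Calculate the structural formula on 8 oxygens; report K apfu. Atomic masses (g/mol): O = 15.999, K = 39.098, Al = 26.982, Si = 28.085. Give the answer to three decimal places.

1.002 K apfu

K2O: 16.87/94.195 = 0.17910 mol → 0.35820 mol K, 0.17910 mol O.
Al2O3: 18.24/101.961 = 0.17889 mol → 0.35778 mol Al, 0.53667 mol O.
SiO2: 64.38/60.083 = 1.07152 mol → 1.07152 mol Si, 2.14304 mol O.
Total oxygen = 2.85881 mol. Normalization factor = 8/2.85881 = 2.79837.
K per 8 O = 0.35820 × 2.79837 = 1.002.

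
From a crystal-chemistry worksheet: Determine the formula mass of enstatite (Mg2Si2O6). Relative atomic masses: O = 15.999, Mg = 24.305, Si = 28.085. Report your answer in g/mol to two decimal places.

M = 2×24.305 + 2×28.085 + 6×15.999

200.77 g/mol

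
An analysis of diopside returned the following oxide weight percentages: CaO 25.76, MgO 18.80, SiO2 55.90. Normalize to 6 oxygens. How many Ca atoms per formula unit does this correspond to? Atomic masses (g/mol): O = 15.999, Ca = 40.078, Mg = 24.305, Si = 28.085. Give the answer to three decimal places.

CaO (M=56.077): mol = 0.45937; Ca = 0.45937, O = 0.45937.
MgO (M=40.304): mol = 0.46645; Mg = 0.46645, O = 0.46645.
SiO2 (M=60.083): mol = 0.93038; Si = 0.93038, O = 1.86076.
ΣO = 2.78658; factor = 6/ΣO = 2.15318.
Ca apfu = 0.45937 × 2.15318 = 0.989.

0.989 Ca apfu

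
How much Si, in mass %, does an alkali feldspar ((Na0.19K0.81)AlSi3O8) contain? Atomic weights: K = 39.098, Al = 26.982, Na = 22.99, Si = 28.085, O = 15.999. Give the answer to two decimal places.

30.61 mass %

Molar mass of (Na0.19K0.81)AlSi3O8: 0.19*22.99 + 0.81*39.098 + 1*26.982 + 3*28.085 + 8*15.999 = 275.266 g/mol.
Mass of Si per formula unit: 3 × 28.085 = 84.255 g.
Weight fraction Si = 84.255 / 275.266 = 0.3061.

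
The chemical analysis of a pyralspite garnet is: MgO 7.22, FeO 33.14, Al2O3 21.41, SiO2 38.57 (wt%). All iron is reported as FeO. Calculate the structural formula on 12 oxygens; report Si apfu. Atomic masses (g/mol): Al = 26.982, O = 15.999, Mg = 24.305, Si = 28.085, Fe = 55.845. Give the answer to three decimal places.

3.016 Si apfu

MgO: 7.22/40.304 = 0.17914 mol → 0.17914 mol Mg, 0.17914 mol O.
FeO: 33.14/71.844 = 0.46128 mol → 0.46128 mol Fe, 0.46128 mol O.
Al2O3: 21.41/101.961 = 0.20998 mol → 0.41996 mol Al, 0.62994 mol O.
SiO2: 38.57/60.083 = 0.64195 mol → 0.64195 mol Si, 1.28390 mol O.
Total oxygen = 2.55426 mol. Normalization factor = 12/2.55426 = 4.69803.
Si per 12 O = 0.64195 × 4.69803 = 3.016.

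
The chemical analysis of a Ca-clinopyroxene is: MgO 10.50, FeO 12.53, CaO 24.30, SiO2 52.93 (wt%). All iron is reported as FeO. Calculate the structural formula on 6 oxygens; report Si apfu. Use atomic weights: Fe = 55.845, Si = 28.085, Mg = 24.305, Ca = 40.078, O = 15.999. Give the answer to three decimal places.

2.010 Si apfu

MgO: 10.50/40.304 = 0.26052 mol → 0.26052 mol Mg, 0.26052 mol O.
FeO: 12.53/71.844 = 0.17441 mol → 0.17441 mol Fe, 0.17441 mol O.
CaO: 24.30/56.077 = 0.43333 mol → 0.43333 mol Ca, 0.43333 mol O.
SiO2: 52.93/60.083 = 0.88095 mol → 0.88095 mol Si, 1.76190 mol O.
Total oxygen = 2.63016 mol. Normalization factor = 6/2.63016 = 2.28123.
Si per 6 O = 0.88095 × 2.28123 = 2.010.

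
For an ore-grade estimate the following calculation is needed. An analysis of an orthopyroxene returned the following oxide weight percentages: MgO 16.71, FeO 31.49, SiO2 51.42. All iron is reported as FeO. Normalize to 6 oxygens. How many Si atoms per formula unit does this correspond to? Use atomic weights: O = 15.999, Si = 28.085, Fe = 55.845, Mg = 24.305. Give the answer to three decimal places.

2.002 Si apfu

MgO: 16.71/40.304 = 0.41460 mol → 0.41460 mol Mg, 0.41460 mol O.
FeO: 31.49/71.844 = 0.43831 mol → 0.43831 mol Fe, 0.43831 mol O.
SiO2: 51.42/60.083 = 0.85582 mol → 0.85582 mol Si, 1.71164 mol O.
Total oxygen = 2.56455 mol. Normalization factor = 6/2.56455 = 2.33959.
Si per 6 O = 0.85582 × 2.33959 = 2.002.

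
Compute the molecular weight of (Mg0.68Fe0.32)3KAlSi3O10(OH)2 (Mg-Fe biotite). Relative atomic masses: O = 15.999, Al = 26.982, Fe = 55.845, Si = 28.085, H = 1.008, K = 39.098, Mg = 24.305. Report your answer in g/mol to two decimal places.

The formula mass is the sum 2.04×24.305 + 0.96×55.845 + 1×39.098 + 1×26.982 + 3×28.085 + 12×15.999 + 2×1.008.

447.53 g/mol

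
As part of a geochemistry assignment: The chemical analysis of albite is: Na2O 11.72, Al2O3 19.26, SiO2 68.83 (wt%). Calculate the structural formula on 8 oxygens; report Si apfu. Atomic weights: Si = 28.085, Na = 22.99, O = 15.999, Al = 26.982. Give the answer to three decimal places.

Na2O (M=61.979): mol = 0.18910; Na = 0.37820, O = 0.18910.
Al2O3 (M=101.961): mol = 0.18890; Al = 0.37780, O = 0.56670.
SiO2 (M=60.083): mol = 1.14558; Si = 1.14558, O = 2.29116.
ΣO = 3.04696; factor = 8/ΣO = 2.62557.
Si apfu = 1.14558 × 2.62557 = 3.008.

3.008 Si apfu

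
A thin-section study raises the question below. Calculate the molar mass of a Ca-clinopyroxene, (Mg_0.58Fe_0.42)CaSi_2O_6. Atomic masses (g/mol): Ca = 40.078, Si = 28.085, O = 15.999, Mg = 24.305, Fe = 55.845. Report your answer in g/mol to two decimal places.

The formula mass is the sum 0.58*24.305 + 0.42*55.845 + 1*40.078 + 2*28.085 + 6*15.999.

229.79 g/mol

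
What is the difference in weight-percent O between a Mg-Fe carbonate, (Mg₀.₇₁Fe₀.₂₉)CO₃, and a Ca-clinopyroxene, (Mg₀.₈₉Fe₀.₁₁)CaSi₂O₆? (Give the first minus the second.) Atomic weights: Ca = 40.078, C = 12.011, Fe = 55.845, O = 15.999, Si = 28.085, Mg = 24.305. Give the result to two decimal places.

7.73 percentage points

O in (Mg₀.₇₁Fe₀.₂₉)CO₃: molar mass 93.460 g/mol; 3×15.999 = 47.997 g → 51.36 wt%.
O in (Mg₀.₈₉Fe₀.₁₁)CaSi₂O₆: molar mass 220.016 g/mol; 6×15.999 = 95.994 g → 43.63 wt%.
Difference = 51.36 − 43.63 = 7.73 percentage points.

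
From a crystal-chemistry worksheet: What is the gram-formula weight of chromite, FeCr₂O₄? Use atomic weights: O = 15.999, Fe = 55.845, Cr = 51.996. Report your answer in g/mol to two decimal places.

The formula mass is the sum 1(55.845) + 2(51.996) + 4(15.999).

223.83 g/mol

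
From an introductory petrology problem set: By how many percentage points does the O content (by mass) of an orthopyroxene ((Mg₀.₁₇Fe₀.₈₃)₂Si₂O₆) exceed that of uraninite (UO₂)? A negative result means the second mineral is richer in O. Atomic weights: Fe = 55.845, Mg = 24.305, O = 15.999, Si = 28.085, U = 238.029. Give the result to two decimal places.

26.07 percentage points

M((Mg₀.₁₇Fe₀.₈₃)₂Si₂O₆) = 253.130 g/mol, so wt% O = 95.994/253.130 × 100 = 37.92%.
M(UO₂) = 270.027 g/mol, so wt% O = 31.998/270.027 × 100 = 11.85%.
37.92 − 11.85 = 26.07 pp.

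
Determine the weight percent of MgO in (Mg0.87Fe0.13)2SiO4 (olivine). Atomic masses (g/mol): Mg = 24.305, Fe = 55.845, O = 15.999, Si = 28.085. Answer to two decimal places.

M((Mg0.87Fe0.13)2SiO4) = 148.891 g/mol; M(MgO) = 40.304 g/mol.
Moles MgO per formula unit = 1.74 Mg ÷ 1 = 1.7400.
MgO fraction = (1.7400 × 40.304) / 148.891 = 70.129/148.891 = 0.4710.

47.10 wt%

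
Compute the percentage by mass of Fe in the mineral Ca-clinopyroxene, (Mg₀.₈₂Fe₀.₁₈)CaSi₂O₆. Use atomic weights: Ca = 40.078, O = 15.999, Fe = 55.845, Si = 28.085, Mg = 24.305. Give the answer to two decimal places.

Formula mass = 0.82×24.305 + 0.18×55.845 + 1×40.078 + 2×28.085 + 6×15.999 = 222.224 g/mol, of which 10.052 g is Fe.
So Fe makes up 10.052/222.224 = 0.0452 of the mass, i.e. 4.52%.

4.52 wt%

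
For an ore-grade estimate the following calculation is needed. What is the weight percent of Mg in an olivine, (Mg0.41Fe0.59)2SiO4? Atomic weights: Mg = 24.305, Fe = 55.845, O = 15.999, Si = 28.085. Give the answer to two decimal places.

11.20 mass %

Formula mass = 0.82×24.305 + 1.18×55.845 + 1×28.085 + 4×15.999 = 177.908 g/mol, of which 19.930 g is Mg.
So Mg makes up 19.930/177.908 = 0.1120 of the mass, i.e. 11.20%.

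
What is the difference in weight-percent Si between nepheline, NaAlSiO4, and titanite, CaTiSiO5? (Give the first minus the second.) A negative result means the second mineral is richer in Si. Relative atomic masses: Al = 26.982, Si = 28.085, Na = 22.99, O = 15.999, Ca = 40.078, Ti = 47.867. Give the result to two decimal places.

Si in NaAlSiO4: molar mass 142.053 g/mol; 1×28.085 = 28.085 g → 19.77 wt%.
Si in CaTiSiO5: molar mass 196.025 g/mol; 1×28.085 = 28.085 g → 14.33 wt%.
Difference = 19.77 − 14.33 = 5.44 percentage points.

5.44 percentage points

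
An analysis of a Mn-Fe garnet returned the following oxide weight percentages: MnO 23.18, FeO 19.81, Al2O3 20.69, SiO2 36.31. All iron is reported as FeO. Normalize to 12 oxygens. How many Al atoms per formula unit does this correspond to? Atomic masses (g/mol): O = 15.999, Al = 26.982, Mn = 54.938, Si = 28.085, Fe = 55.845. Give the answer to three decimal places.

MnO (M=70.937): mol = 0.32677; Mn = 0.32677, O = 0.32677.
FeO (M=71.844): mol = 0.27574; Fe = 0.27574, O = 0.27574.
Al2O3 (M=101.961): mol = 0.20292; Al = 0.40584, O = 0.60876.
SiO2 (M=60.083): mol = 0.60433; Si = 0.60433, O = 1.20866.
ΣO = 2.41993; factor = 12/ΣO = 4.95882.
Al apfu = 0.40584 × 4.95882 = 2.012.

2.012 Al apfu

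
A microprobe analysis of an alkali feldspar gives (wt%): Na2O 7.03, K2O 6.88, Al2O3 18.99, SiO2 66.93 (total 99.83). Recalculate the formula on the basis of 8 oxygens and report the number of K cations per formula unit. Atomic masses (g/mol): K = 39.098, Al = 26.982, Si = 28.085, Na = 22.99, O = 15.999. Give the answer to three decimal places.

0.393 K apfu

Na2O (M=61.979): mol = 0.11343; Na = 0.22686, O = 0.11343.
K2O (M=94.195): mol = 0.07304; K = 0.14608, O = 0.07304.
Al2O3 (M=101.961): mol = 0.18625; Al = 0.37250, O = 0.55875.
SiO2 (M=60.083): mol = 1.11396; Si = 1.11396, O = 2.22792.
ΣO = 2.97314; factor = 8/ΣO = 2.69076.
K apfu = 0.14608 × 2.69076 = 0.393.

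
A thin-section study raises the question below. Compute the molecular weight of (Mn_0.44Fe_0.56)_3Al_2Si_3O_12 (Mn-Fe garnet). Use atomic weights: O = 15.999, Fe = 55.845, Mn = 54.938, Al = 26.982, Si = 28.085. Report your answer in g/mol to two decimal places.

The formula mass is the sum 1.32(54.938) + 1.68(55.845) + 2(26.982) + 3(28.085) + 12(15.999).

496.54 g/mol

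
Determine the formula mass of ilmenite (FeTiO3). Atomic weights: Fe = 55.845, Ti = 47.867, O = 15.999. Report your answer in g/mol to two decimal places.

151.71 g/mol

M = 1*55.845 + 1*47.867 + 3*15.999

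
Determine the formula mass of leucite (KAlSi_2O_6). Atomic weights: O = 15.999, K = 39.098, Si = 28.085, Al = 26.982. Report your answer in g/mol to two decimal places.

218.24 g/mol

M = 1*39.098 + 1*26.982 + 2*28.085 + 6*15.999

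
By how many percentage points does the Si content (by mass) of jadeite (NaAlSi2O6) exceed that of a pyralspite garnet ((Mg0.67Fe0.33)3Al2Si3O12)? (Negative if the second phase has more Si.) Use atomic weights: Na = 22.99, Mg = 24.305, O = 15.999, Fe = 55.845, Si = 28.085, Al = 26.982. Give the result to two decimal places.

Si in NaAlSi2O6: molar mass 202.136 g/mol; 2×28.085 = 56.170 g → 27.79 wt%.
Si in (Mg0.67Fe0.33)3Al2Si3O12: molar mass 434.347 g/mol; 3×28.085 = 84.255 g → 19.40 wt%.
Difference = 27.79 − 19.40 = 8.39 percentage points.

8.39 percentage points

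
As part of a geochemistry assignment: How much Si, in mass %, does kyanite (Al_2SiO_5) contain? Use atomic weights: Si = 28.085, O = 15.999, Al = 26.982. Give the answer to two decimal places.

M(Al_2SiO_5) = 162.044 g/mol.
Si contributes 1 × 28.085 = 28.085 g per mole.
28.085/162.044 = 0.1733 → 17.33%.

17.33 mass %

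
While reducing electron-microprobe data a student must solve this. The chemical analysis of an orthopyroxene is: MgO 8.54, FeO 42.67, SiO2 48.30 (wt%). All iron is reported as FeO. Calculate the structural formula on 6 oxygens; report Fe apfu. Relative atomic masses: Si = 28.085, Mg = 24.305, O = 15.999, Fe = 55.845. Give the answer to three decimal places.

MgO: 8.54/40.304 = 0.21189 mol → 0.21189 mol Mg, 0.21189 mol O.
FeO: 42.67/71.844 = 0.59393 mol → 0.59393 mol Fe, 0.59393 mol O.
SiO2: 48.30/60.083 = 0.80389 mol → 0.80389 mol Si, 1.60778 mol O.
Total oxygen = 2.41360 mol. Normalization factor = 6/2.41360 = 2.48591.
Fe per 6 O = 0.59393 × 2.48591 = 1.476.

1.476 Fe apfu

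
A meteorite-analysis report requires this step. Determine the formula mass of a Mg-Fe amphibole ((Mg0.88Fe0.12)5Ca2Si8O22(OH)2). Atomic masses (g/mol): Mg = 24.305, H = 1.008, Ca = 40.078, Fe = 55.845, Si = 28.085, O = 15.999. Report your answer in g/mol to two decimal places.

M = 4.40*24.305 + 0.60*55.845 + 2*40.078 + 8*28.085 + 24*15.999 + 2*1.008

831.28 g/mol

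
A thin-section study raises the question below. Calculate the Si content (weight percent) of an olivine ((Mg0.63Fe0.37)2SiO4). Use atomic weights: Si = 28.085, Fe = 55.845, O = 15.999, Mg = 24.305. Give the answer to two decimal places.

17.12 weight percent

Formula mass = 1.26*24.305 + 0.74*55.845 + 1*28.085 + 4*15.999 = 164.031 g/mol, of which 28.085 g is Si.
So Si makes up 28.085/164.031 = 0.1712 of the mass, i.e. 17.12%.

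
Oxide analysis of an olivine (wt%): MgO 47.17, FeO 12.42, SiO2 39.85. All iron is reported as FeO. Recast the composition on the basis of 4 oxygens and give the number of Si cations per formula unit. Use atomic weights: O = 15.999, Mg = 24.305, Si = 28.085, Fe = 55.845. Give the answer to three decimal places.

0.994 Si apfu

47.17 wt% MgO ÷ 40.304 g/mol = 1.17036 mol, giving 1.17036 Mg and 1.17036 O.
12.42 wt% FeO ÷ 71.844 g/mol = 0.17287 mol, giving 0.17287 Fe and 0.17287 O.
39.85 wt% SiO2 ÷ 60.083 g/mol = 0.66325 mol, giving 0.66325 Si and 1.32650 O.
Oxygen sums to 2.66973; scaling by 4/2.66973 = 1.49828 puts the formula on 4 O.
Si: 0.66325 × 1.49828 = 0.994 atoms per formula unit.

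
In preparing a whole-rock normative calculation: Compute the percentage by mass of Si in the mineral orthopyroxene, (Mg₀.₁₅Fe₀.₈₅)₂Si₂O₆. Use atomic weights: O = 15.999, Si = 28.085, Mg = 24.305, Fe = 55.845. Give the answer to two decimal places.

22.08 weight percent

Formula mass = 0.30·24.305 + 1.70·55.845 + 2·28.085 + 6·15.999 = 254.392 g/mol, of which 56.170 g is Si.
So Si makes up 56.170/254.392 = 0.2208 of the mass, i.e. 22.08%.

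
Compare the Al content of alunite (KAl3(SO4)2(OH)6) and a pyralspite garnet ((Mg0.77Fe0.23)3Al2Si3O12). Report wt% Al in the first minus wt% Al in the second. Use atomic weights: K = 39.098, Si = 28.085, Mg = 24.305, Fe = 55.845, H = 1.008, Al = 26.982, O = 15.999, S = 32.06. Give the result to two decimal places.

First mineral: 80.946 g Al in 414.198 g formula = 19.54 wt% Al.
Second mineral: 53.964 g Al in 424.885 g formula = 12.70 wt% Al.
19.54% − 12.70% gives a difference of 6.84 percentage points.

6.84 percentage points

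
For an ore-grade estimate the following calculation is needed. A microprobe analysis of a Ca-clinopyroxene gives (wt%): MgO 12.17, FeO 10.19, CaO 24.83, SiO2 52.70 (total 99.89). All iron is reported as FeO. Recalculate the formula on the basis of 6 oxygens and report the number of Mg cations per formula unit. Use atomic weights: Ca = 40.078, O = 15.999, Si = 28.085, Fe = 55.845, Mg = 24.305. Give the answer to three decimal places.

MgO: 12.17/40.304 = 0.30196 mol → 0.30196 mol Mg, 0.30196 mol O.
FeO: 10.19/71.844 = 0.14184 mol → 0.14184 mol Fe, 0.14184 mol O.
CaO: 24.83/56.077 = 0.44278 mol → 0.44278 mol Ca, 0.44278 mol O.
SiO2: 52.70/60.083 = 0.87712 mol → 0.87712 mol Si, 1.75424 mol O.
Total oxygen = 2.64082 mol. Normalization factor = 6/2.64082 = 2.27202.
Mg per 6 O = 0.30196 × 2.27202 = 0.686.

0.686 Mg apfu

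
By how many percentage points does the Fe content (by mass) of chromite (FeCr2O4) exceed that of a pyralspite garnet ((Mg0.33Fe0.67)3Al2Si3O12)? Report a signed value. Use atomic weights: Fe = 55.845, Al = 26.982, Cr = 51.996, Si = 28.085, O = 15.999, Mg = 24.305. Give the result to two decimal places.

0.89 percentage points

Fe in FeCr2O4: molar mass 223.833 g/mol; 1×55.845 = 55.845 g → 24.95 wt%.
Fe in (Mg0.33Fe0.67)3Al2Si3O12: molar mass 466.517 g/mol; 2.01×55.845 = 112.248 g → 24.06 wt%.
Difference = 24.95 − 24.06 = 0.89 percentage points.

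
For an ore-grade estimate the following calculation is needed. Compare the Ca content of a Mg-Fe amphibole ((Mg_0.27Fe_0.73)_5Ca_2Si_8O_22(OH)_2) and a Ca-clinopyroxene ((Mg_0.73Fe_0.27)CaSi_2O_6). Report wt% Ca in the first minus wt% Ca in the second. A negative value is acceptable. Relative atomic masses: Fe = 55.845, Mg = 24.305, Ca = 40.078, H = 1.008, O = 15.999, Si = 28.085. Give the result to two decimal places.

Ca in (Mg_0.27Fe_0.73)_5Ca_2Si_8O_22(OH)_2: molar mass 927.474 g/mol; 2×40.078 = 80.156 g → 8.64 wt%.
Ca in (Mg_0.73Fe_0.27)CaSi_2O_6: molar mass 225.063 g/mol; 1×40.078 = 40.078 g → 17.81 wt%.
Difference = 8.64 − 17.81 = -9.17 percentage points.

-9.17 percentage points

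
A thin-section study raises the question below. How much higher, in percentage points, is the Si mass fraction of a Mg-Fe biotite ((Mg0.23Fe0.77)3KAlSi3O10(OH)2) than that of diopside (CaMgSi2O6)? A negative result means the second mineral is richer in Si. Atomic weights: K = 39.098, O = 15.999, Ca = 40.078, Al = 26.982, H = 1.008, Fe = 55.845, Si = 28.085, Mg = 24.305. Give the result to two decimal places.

-8.75 percentage points

Si in (Mg0.23Fe0.77)3KAlSi3O10(OH)2: molar mass 490.111 g/mol; 3×28.085 = 84.255 g → 17.19 wt%.
Si in CaMgSi2O6: molar mass 216.547 g/mol; 2×28.085 = 56.170 g → 25.94 wt%.
Difference = 17.19 − 25.94 = -8.75 percentage points.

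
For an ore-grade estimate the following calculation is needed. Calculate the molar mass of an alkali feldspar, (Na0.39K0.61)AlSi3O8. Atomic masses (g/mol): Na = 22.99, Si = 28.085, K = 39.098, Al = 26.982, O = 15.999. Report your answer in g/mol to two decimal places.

M = 0.39×22.99 + 0.61×39.098 + 1×26.982 + 3×28.085 + 8×15.999

272.04 g/mol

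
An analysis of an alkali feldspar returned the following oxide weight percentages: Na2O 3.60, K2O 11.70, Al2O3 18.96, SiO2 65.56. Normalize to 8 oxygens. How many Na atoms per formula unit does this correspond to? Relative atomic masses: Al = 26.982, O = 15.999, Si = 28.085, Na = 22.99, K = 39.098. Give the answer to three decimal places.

0.318 Na apfu

3.60 wt% Na2O ÷ 61.979 g/mol = 0.05808 mol, giving 0.11616 Na and 0.05808 O.
11.70 wt% K2O ÷ 94.195 g/mol = 0.12421 mol, giving 0.24842 K and 0.12421 O.
18.96 wt% Al2O3 ÷ 101.961 g/mol = 0.18595 mol, giving 0.37190 Al and 0.55785 O.
65.56 wt% SiO2 ÷ 60.083 g/mol = 1.09116 mol, giving 1.09116 Si and 2.18232 O.
Oxygen sums to 2.92246; scaling by 8/2.92246 = 2.73742 puts the formula on 8 O.
Na: 0.11616 × 2.73742 = 0.318 atoms per formula unit.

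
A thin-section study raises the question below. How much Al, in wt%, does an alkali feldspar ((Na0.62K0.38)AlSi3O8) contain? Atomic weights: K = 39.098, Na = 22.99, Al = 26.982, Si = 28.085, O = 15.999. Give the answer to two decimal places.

10.06 wt%

Formula mass = 0.62·22.99 + 0.38·39.098 + 1·26.982 + 3·28.085 + 8·15.999 = 268.340 g/mol, of which 26.982 g is Al.
So Al makes up 26.982/268.340 = 0.1006 of the mass, i.e. 10.06%.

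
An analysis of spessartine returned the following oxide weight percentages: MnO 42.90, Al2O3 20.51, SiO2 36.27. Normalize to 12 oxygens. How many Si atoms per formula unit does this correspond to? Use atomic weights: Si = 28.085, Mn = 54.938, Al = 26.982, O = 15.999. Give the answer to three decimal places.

MnO: 42.90/70.937 = 0.60476 mol → 0.60476 mol Mn, 0.60476 mol O.
Al2O3: 20.51/101.961 = 0.20116 mol → 0.40232 mol Al, 0.60348 mol O.
SiO2: 36.27/60.083 = 0.60366 mol → 0.60366 mol Si, 1.20732 mol O.
Total oxygen = 2.41556 mol. Normalization factor = 12/2.41556 = 4.96779.
Si per 12 O = 0.60366 × 4.96779 = 2.999.

2.999 Si apfu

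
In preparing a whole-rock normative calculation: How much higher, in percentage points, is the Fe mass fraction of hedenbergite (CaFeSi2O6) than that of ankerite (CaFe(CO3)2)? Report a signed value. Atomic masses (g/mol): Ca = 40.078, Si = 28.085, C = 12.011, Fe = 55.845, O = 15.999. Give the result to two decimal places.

-3.35 percentage points

First mineral: 55.845 g Fe in 248.087 g formula = 22.51 wt% Fe.
Second mineral: 55.845 g Fe in 215.939 g formula = 25.86 wt% Fe.
22.51% − 25.86% gives a difference of -3.35 percentage points.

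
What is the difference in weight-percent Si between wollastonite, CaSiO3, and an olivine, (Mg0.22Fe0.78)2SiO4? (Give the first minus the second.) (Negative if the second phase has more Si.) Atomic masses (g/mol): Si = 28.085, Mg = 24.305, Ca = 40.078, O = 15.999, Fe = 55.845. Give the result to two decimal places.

First mineral: 28.085 g Si in 116.160 g formula = 24.18 wt% Si.
Second mineral: 28.085 g Si in 189.893 g formula = 14.79 wt% Si.
24.18% − 14.79% gives a difference of 9.39 percentage points.

9.39 percentage points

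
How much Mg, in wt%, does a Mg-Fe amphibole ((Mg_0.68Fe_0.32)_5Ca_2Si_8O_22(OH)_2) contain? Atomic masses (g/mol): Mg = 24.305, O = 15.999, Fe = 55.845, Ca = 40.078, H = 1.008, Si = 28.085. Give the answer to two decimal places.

9.58 wt%

Formula mass = 3.40*24.305 + 1.60*55.845 + 2*40.078 + 8*28.085 + 24*15.999 + 2*1.008 = 862.817 g/mol, of which 82.637 g is Mg.
So Mg makes up 82.637/862.817 = 0.0958 of the mass, i.e. 9.58%.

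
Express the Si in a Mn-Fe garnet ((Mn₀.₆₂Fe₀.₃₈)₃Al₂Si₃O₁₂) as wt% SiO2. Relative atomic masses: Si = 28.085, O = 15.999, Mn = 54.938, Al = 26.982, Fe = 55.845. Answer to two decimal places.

Formula mass = 496.055 g/mol.
3 Si → 3.0000 mol SiO2 per formula unit; M(SiO2) = 60.083, so SiO2 mass = 180.249 g.
180.249/496.055 × 100 = 36.34 wt%.

36.34 wt%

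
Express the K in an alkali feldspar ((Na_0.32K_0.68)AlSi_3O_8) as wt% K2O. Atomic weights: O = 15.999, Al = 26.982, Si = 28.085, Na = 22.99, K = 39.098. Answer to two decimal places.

Molar mass of (Na_0.32K_0.68)AlSi_3O_8 = 0.32·22.99 + 0.68·39.098 + 1·26.982 + 3·28.085 + 8·15.999 = 273.172 g/mol.
Each formula unit contains 0.68 K, equivalent to 0.68/2 = 0.3400 mol K2O.
M(K2O) = 2×39.098 + 1×15.999 = 94.195 g/mol.
Mass of K2O per formula unit = 0.3400 × 94.195 = 32.026 g.
K2O wt% = 32.026 / 273.172 × 100 = 11.72%.

11.72 wt%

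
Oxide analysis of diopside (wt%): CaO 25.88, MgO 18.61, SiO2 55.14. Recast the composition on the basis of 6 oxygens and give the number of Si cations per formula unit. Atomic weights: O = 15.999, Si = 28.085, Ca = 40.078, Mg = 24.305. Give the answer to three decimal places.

25.88 wt% CaO ÷ 56.077 g/mol = 0.46151 mol, giving 0.46151 Ca and 0.46151 O.
18.61 wt% MgO ÷ 40.304 g/mol = 0.46174 mol, giving 0.46174 Mg and 0.46174 O.
55.14 wt% SiO2 ÷ 60.083 g/mol = 0.91773 mol, giving 0.91773 Si and 1.83546 O.
Oxygen sums to 2.75871; scaling by 6/2.75871 = 2.17493 puts the formula on 6 O.
Si: 0.91773 × 2.17493 = 1.996 atoms per formula unit.

1.996 Si apfu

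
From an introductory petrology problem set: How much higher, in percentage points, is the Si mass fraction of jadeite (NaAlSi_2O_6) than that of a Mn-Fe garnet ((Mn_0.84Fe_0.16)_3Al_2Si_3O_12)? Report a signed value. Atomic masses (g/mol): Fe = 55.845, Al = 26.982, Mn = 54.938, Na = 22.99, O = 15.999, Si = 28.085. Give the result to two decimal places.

Si in NaAlSi_2O_6: molar mass 202.136 g/mol; 2×28.085 = 56.170 g → 27.79 wt%.
Si in (Mn_0.84Fe_0.16)_3Al_2Si_3O_12: molar mass 495.456 g/mol; 3×28.085 = 84.255 g → 17.01 wt%.
Difference = 27.79 − 17.01 = 10.78 percentage points.

10.78 percentage points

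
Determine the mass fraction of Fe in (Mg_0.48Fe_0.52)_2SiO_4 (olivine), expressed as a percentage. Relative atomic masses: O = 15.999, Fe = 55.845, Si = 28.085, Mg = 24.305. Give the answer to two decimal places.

Molar mass of (Mg_0.48Fe_0.52)_2SiO_4: 0.96*24.305 + 1.04*55.845 + 1*28.085 + 4*15.999 = 173.493 g/mol.
Mass of Fe per formula unit: 1.04 × 55.845 = 58.079 g.
Weight fraction Fe = 58.079 / 173.493 = 0.3348.

33.48 wt%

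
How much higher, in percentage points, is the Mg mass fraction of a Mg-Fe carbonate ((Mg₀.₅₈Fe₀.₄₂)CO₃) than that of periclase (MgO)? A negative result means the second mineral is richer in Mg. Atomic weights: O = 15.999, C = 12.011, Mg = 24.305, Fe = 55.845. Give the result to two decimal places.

Mg in (Mg₀.₅₈Fe₀.₄₂)CO₃: molar mass 97.560 g/mol; 0.58×24.305 = 14.097 g → 14.45 wt%.
Mg in MgO: molar mass 40.304 g/mol; 1×24.305 = 24.305 g → 60.30 wt%.
Difference = 14.45 − 60.30 = -45.85 percentage points.

-45.85 percentage points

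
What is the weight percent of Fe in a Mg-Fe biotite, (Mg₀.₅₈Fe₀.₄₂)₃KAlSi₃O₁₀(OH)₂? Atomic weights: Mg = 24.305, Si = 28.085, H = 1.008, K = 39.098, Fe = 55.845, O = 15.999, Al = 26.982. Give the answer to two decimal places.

Molar mass of (Mg₀.₅₈Fe₀.₄₂)₃KAlSi₃O₁₀(OH)₂: 1.74*24.305 + 1.26*55.845 + 1*39.098 + 1*26.982 + 3*28.085 + 12*15.999 + 2*1.008 = 456.994 g/mol.
Mass of Fe per formula unit: 1.26 × 55.845 = 70.365 g.
Weight fraction Fe = 70.365 / 456.994 = 0.1540.

15.40 mass %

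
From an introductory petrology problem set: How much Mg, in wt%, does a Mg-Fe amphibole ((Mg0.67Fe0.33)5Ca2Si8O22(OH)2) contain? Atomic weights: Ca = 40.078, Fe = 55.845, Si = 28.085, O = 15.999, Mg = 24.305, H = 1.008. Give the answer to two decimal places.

9.42 wt%

Formula mass = 3.35*24.305 + 1.65*55.845 + 2*40.078 + 8*28.085 + 24*15.999 + 2*1.008 = 864.394 g/mol, of which 81.422 g is Mg.
So Mg makes up 81.422/864.394 = 0.0942 of the mass, i.e. 9.42%.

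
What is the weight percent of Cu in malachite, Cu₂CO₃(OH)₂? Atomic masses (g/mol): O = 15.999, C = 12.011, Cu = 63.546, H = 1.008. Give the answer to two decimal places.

57.48 weight percent

M(Cu₂CO₃(OH)₂) = 221.114 g/mol.
Cu contributes 2 × 63.546 = 127.092 g per mole.
127.092/221.114 = 0.5748 → 57.48%.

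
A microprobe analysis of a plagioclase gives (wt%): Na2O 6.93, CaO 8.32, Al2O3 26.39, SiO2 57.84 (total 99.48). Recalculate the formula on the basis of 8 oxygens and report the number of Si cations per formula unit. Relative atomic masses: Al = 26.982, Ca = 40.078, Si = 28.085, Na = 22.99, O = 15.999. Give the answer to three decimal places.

2.600 Si apfu

6.93 wt% Na2O ÷ 61.979 g/mol = 0.11181 mol, giving 0.22362 Na and 0.11181 O.
8.32 wt% CaO ÷ 56.077 g/mol = 0.14837 mol, giving 0.14837 Ca and 0.14837 O.
26.39 wt% Al2O3 ÷ 101.961 g/mol = 0.25882 mol, giving 0.51764 Al and 0.77646 O.
57.84 wt% SiO2 ÷ 60.083 g/mol = 0.96267 mol, giving 0.96267 Si and 1.92534 O.
Oxygen sums to 2.96198; scaling by 8/2.96198 = 2.70090 puts the formula on 8 O.
Si: 0.96267 × 2.70090 = 2.600 atoms per formula unit.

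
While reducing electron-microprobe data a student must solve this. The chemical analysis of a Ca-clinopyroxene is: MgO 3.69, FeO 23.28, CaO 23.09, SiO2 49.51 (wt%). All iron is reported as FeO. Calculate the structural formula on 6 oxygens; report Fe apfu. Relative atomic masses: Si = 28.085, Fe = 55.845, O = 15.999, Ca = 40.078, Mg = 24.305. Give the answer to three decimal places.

0.785 Fe apfu

MgO: 3.69/40.304 = 0.09155 mol → 0.09155 mol Mg, 0.09155 mol O.
FeO: 23.28/71.844 = 0.32404 mol → 0.32404 mol Fe, 0.32404 mol O.
CaO: 23.09/56.077 = 0.41176 mol → 0.41176 mol Ca, 0.41176 mol O.
SiO2: 49.51/60.083 = 0.82403 mol → 0.82403 mol Si, 1.64806 mol O.
Total oxygen = 2.47541 mol. Normalization factor = 6/2.47541 = 2.42384.
Fe per 6 O = 0.32404 × 2.42384 = 0.785.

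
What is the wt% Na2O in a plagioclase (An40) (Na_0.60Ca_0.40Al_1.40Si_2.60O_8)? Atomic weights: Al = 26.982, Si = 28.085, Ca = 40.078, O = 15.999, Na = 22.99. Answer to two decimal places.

6.92 wt%

Formula mass = 268.613 g/mol.
0.60 Na → 0.3000 mol Na2O per formula unit; M(Na2O) = 61.979, so Na2O mass = 18.594 g.
18.594/268.613 × 100 = 6.92 wt%.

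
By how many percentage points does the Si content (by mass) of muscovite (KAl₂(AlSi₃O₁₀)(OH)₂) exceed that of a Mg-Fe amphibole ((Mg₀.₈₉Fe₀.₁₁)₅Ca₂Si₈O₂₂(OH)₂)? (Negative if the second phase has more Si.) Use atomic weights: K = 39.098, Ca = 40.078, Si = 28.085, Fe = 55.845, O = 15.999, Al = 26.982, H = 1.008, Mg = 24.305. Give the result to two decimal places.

First mineral: 84.255 g Si in 398.303 g formula = 21.15 wt% Si.
Second mineral: 224.680 g Si in 829.700 g formula = 27.08 wt% Si.
21.15% − 27.08% gives a difference of -5.93 percentage points.

-5.93 percentage points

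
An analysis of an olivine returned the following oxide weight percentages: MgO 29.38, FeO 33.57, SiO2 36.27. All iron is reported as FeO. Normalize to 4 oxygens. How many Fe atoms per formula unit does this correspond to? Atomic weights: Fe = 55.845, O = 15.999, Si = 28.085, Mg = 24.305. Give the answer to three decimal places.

0.778 Fe apfu

MgO: 29.38/40.304 = 0.72896 mol → 0.72896 mol Mg, 0.72896 mol O.
FeO: 33.57/71.844 = 0.46726 mol → 0.46726 mol Fe, 0.46726 mol O.
SiO2: 36.27/60.083 = 0.60366 mol → 0.60366 mol Si, 1.20732 mol O.
Total oxygen = 2.40354 mol. Normalization factor = 4/2.40354 = 1.66421.
Fe per 4 O = 0.46726 × 1.66421 = 0.778.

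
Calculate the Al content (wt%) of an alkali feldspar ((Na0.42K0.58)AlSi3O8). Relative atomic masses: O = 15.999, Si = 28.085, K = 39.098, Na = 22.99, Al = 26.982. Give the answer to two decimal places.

Formula mass = 0.42×22.99 + 0.58×39.098 + 1×26.982 + 3×28.085 + 8×15.999 = 271.562 g/mol, of which 26.982 g is Al.
So Al makes up 26.982/271.562 = 0.0994 of the mass, i.e. 9.94%.

9.94 wt%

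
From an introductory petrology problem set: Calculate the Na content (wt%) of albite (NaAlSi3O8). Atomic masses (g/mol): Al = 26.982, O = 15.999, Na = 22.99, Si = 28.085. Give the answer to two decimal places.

Formula mass = 1*22.99 + 1*26.982 + 3*28.085 + 8*15.999 = 262.219 g/mol, of which 22.990 g is Na.
So Na makes up 22.990/262.219 = 0.0877 of the mass, i.e. 8.77%.

8.77 wt%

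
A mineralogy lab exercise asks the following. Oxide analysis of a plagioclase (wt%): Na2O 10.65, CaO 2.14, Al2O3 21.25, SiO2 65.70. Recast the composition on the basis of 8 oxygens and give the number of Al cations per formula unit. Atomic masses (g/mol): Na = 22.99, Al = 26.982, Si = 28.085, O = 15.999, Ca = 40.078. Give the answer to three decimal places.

1.103 Al apfu

Na2O: 10.65/61.979 = 0.17183 mol → 0.34366 mol Na, 0.17183 mol O.
CaO: 2.14/56.077 = 0.03816 mol → 0.03816 mol Ca, 0.03816 mol O.
Al2O3: 21.25/101.961 = 0.20841 mol → 0.41682 mol Al, 0.62523 mol O.
SiO2: 65.70/60.083 = 1.09349 mol → 1.09349 mol Si, 2.18698 mol O.
Total oxygen = 3.02220 mol. Normalization factor = 8/3.02220 = 2.64708.
Al per 8 O = 0.41682 × 2.64708 = 1.103.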